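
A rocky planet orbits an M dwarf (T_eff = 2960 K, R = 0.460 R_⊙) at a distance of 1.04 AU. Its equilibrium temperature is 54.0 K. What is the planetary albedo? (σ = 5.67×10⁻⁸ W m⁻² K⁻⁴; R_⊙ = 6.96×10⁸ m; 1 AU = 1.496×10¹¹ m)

R_⋆ = 0.460 × 6.96×10⁸ = 3.20×10⁸ m.
d = 1.04 AU = 1.56×10¹¹ m.
L = 4πR_⋆²σT_⋆⁴ = 4π(3.20×10⁸)² × 5.67×10⁻⁸ × (2960)⁴ = 5.61×10²⁴ W.
S = L/(4πd²) = 18.4 W m⁻².
From T_eq⁴ = S(1−A)/(4σ): 1−A = 4σT_eq⁴/S.
1−A = 4 × 5.67×10⁻⁸ × (54.0)⁴ / 18.4 = 0.105.

A ≈ 0.90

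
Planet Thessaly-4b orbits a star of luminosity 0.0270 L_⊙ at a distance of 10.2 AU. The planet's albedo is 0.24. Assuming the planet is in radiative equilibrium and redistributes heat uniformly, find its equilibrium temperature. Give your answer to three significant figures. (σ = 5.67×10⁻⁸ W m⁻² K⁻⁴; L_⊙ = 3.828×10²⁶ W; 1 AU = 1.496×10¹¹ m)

T_eq ≈ 33.0 K

d = 10.2 AU = 1.53×10¹² m.
L = 0.0270 × 3.828×10²⁶ = 1.03×10²⁵ W.
Flux: S = L/(4πd²) = 1.03×10²⁵/(4π×(1.53×10¹²)²) = 0.353 W m⁻².
Energy balance: absorbed = emitted ⇒ πR²·S(1−A) = 4πR²·σT_eq⁴, so T_eq⁴ = S(1−A)/(4σ).
T_eq = [0.353 × 0.76 / (4 × 5.67×10⁻⁸)]^(1/4) = (1.18×10⁶)^(1/4) = 33.0 K.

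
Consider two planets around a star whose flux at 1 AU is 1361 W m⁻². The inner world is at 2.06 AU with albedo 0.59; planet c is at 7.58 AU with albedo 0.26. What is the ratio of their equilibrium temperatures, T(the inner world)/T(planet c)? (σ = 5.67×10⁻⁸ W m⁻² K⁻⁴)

T₁/T₂ ≈ 1.655

T_eq = [S₀(1−A)/(4σd²)]^(1/4), so T ∝ (1−A)^(1/4) / √d.
T₁ = [1361×0.41/(4×5.67×10⁻⁸×2.06²)]^(1/4) = 155.17 K.
T₂ = [1361×0.74/(4×5.67×10⁻⁸×7.58²)]^(1/4) = 93.76 K.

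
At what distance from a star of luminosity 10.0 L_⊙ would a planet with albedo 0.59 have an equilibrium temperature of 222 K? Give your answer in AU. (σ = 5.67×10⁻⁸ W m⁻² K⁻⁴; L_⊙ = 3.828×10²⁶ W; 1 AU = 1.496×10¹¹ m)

L = 10.0 × 3.828×10²⁶ = 3.83×10²⁷ W.
From T_eq⁴ = L(1−A)/(16πσd²): d = √[L(1−A)/(16πσT_eq⁴)].
d = √[3.83×10²⁷ × 0.41 / (16π × 5.67×10⁻⁸ × (222)⁴)] = 4.76×10¹¹ m = 3.18 AU.

d ≈ 3.18 AU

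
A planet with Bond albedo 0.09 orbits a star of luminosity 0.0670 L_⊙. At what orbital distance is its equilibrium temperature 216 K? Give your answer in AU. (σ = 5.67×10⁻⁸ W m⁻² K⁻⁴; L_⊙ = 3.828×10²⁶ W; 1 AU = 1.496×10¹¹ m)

d ≈ 0.410 AU

L = 0.0670 × 3.828×10²⁶ = 2.56×10²⁵ W.
From T_eq⁴ = L(1−A)/(16πσd²): d = √[L(1−A)/(16πσT_eq⁴)].
d = √[2.56×10²⁵ × 0.91 / (16π × 5.67×10⁻⁸ × (216)⁴)] = 6.13×10¹⁰ m = 0.410 AU.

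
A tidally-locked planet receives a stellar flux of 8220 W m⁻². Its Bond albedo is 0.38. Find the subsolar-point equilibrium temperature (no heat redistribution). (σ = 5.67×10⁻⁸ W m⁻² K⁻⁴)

T_ss ≈ 548 K

At the subsolar point the surface absorbs S(1−A) and emits σT⁴ per unit area — no factor of 4, since only the local patch is in balance.
T = [8220 × 0.62 / 5.67×10⁻⁸]^(1/4) = (8.99×10¹⁰)^(1/4) = 548 K.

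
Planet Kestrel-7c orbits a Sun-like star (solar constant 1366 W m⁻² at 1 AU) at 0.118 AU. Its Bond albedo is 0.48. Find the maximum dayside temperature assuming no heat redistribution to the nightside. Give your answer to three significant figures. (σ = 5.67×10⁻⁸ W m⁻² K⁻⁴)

Flux at 0.118 AU: S = 1366/0.118² = 9.81×10⁴ W m⁻².
With no redistribution each surface element balances locally: S(1−A) = σT⁴.
T = [9.81×10⁴ × 0.52 / 5.67×10⁻⁸]^(1/4) = (9.00×10¹¹)^(1/4) = 974 K.

T_ss ≈ 974 K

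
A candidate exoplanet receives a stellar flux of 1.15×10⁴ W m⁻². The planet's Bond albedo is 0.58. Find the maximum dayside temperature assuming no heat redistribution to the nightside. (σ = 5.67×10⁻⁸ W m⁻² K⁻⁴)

T_ss ≈ 540 K

With no redistribution each surface element balances locally: S(1−A) = σT⁴.
T = [1.15×10⁴ × 0.42 / 5.67×10⁻⁸]^(1/4) = (8.52×10¹⁰)^(1/4) = 540 K.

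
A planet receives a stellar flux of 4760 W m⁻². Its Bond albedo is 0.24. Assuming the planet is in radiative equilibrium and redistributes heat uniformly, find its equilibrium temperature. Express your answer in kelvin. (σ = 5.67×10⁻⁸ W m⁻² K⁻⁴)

T_eq ≈ 355 K

Energy balance: absorbed = emitted ⇒ πR²·S(1−A) = 4πR²·σT_eq⁴, so T_eq⁴ = S(1−A)/(4σ).
T_eq = [4760 × 0.76 / (4 × 5.67×10⁻⁸)]^(1/4) = (1.60×10¹⁰)^(1/4) = 355 K.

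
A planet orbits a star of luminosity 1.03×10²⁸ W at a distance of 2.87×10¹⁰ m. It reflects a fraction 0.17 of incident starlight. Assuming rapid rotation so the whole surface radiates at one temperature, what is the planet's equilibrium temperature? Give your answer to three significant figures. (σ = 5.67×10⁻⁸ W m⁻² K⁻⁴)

Flux: S = L/(4πd²) = 1.03×10²⁸/(4π×(2.87×10¹⁰)²) = 9.95×10⁵ W m⁻².
Energy balance: absorbed = emitted ⇒ πR²·S(1−A) = 4πR²·σT_eq⁴, so T_eq⁴ = S(1−A)/(4σ).
T_eq = [9.95×10⁵ × 0.83 / (4 × 5.67×10⁻⁸)]^(1/4) = (3.64×10¹²)^(1/4) = 1380 K.

T_eq ≈ 1380 K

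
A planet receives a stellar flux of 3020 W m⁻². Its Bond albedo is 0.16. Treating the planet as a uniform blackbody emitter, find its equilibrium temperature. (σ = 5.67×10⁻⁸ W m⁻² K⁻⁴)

T_eq ≈ 325 K

Energy balance: absorbed = emitted ⇒ πR²·S(1−A) = 4πR²·σT_eq⁴, so T_eq⁴ = S(1−A)/(4σ).
T_eq = [3020 × 0.84 / (4 × 5.67×10⁻⁸)]^(1/4) = (1.12×10¹⁰)^(1/4) = 325 K.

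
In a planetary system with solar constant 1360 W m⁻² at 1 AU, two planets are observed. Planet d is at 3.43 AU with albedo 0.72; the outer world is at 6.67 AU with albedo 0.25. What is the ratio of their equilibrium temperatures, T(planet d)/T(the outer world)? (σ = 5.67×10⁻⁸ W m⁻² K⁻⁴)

T₁/T₂ ≈ 1.090

T_eq = [S₀(1−A)/(4σd²)]^(1/4), so T ∝ (1−A)^(1/4) / √d.
T₁ = [1360×0.28/(4×5.67×10⁻⁸×3.43²)]^(1/4) = 109.30 K.
T₂ = [1360×0.75/(4×5.67×10⁻⁸×6.67²)]^(1/4) = 100.27 K.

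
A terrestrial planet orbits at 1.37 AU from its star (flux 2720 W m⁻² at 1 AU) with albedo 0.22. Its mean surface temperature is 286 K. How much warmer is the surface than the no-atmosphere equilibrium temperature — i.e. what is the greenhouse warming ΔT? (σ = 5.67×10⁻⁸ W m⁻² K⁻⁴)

ΔT ≈ 20.3 K

S = 2720/1.37² = 1449 W m⁻².
T_eq = [S(1−A)/(4σ)]^(1/4) = [1449×0.78/(4×5.67×10⁻⁸)]^(1/4) = 265.7 K.
ΔT = T_surf − T_eq = 286 − 265.7.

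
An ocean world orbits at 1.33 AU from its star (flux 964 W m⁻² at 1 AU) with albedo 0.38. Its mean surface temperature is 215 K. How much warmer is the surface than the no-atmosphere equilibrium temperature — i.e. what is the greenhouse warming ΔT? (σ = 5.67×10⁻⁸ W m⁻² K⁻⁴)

ΔT ≈ 18.5 K

S = 964/1.33² = 545.0 W m⁻².
T_eq = [S(1−A)/(4σ)]^(1/4) = [545.0×0.62/(4×5.67×10⁻⁸)]^(1/4) = 196.5 K.
ΔT = T_surf − T_eq = 215 − 196.5.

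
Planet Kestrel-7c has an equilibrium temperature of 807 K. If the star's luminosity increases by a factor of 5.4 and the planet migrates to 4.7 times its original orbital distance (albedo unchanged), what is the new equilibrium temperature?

T_eq ∝ L^(1/4) · d^(−1/2).
T′ = 807 × 5.4^(1/4) / 4.7^(1/2) = 567 K.

T_eq ≈ 567 K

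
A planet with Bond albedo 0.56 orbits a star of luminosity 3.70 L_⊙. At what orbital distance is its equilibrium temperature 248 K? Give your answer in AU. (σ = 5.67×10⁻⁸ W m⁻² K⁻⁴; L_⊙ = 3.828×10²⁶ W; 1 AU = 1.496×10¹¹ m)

d ≈ 1.61 AU

L = 3.70 × 3.828×10²⁶ = 1.42×10²⁷ W.
From T_eq⁴ = L(1−A)/(16πσd²): d = √[L(1−A)/(16πσT_eq⁴)].
d = √[1.42×10²⁷ × 0.44 / (16π × 5.67×10⁻⁸ × (248)⁴)] = 2.40×10¹¹ m = 1.61 AU.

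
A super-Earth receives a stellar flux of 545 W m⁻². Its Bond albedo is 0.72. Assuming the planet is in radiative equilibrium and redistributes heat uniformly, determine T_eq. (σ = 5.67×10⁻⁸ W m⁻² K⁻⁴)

Energy balance: absorbed = emitted ⇒ πR²·S(1−A) = 4πR²·σT_eq⁴, so T_eq⁴ = S(1−A)/(4σ).
T_eq = [545 × 0.28 / (4 × 5.67×10⁻⁸)]^(1/4) = (6.73×10⁸)^(1/4) = 161 K.

T_eq ≈ 161 K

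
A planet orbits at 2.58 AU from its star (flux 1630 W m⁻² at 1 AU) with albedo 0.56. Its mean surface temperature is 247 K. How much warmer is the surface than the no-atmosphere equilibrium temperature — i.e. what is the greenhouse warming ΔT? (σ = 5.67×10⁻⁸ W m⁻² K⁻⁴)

S = 1630/2.58² = 244.9 W m⁻².
T_eq = [S(1−A)/(4σ)]^(1/4) = [244.9×0.44/(4×5.67×10⁻⁸)]^(1/4) = 147.6 K.
ΔT = T_surf − T_eq = 247 − 147.6.

ΔT ≈ 99.4 K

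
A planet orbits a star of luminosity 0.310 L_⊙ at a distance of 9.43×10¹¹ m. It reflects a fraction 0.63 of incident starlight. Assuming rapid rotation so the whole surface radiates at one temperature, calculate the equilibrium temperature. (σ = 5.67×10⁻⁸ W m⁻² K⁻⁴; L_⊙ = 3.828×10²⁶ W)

T_eq ≈ 64.5 K

L = 0.310 × 3.828×10²⁶ = 1.19×10²⁶ W.
Flux: S = L/(4πd²) = 1.19×10²⁶/(4π×(9.43×10¹¹)²) = 10.6 W m⁻².
Energy balance: absorbed = emitted ⇒ πR²·S(1−A) = 4πR²·σT_eq⁴, so T_eq⁴ = S(1−A)/(4σ).
T_eq = [10.6 × 0.37 / (4 × 5.67×10⁻⁸)]^(1/4) = (1.73×10⁷)^(1/4) = 64.5 K.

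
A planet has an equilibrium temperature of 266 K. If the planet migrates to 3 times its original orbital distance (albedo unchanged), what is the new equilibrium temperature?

T_eq ∝ L^(1/4) · d^(−1/2).
T′ = 266 / 3^(1/2) = 154 K.

T_eq ≈ 154 K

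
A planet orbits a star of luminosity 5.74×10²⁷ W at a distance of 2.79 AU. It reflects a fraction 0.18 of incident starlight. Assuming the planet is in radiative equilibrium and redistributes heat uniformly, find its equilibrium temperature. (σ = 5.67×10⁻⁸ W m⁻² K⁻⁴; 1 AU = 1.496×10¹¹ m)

T_eq ≈ 312 K

d = 2.79 AU = 4.17×10¹¹ m.
Flux: S = L/(4πd²) = 5.74×10²⁷/(4π×(4.17×10¹¹)²) = 2620 W m⁻².
Energy balance: absorbed = emitted ⇒ πR²·S(1−A) = 4πR²·σT_eq⁴, so T_eq⁴ = S(1−A)/(4σ).
T_eq = [2620 × 0.82 / (4 × 5.67×10⁻⁸)]^(1/4) = (9.48×10⁹)^(1/4) = 312 K.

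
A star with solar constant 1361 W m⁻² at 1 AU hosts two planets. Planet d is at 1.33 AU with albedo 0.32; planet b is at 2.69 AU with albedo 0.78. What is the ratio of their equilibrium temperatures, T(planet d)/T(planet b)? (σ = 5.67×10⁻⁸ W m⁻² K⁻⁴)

T₁/T₂ ≈ 1.886

T_eq = [S₀(1−A)/(4σd²)]^(1/4), so T ∝ (1−A)^(1/4) / √d.
T₁ = [1361×0.68/(4×5.67×10⁻⁸×1.33²)]^(1/4) = 219.16 K.
T₂ = [1361×0.22/(4×5.67×10⁻⁸×2.69²)]^(1/4) = 116.22 K.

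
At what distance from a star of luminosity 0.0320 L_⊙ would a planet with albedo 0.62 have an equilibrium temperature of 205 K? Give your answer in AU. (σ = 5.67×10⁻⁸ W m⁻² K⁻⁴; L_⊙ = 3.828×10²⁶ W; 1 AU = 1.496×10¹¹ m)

d ≈ 0.203 AU

L = 0.0320 × 3.828×10²⁶ = 1.22×10²⁵ W.
From T_eq⁴ = L(1−A)/(16πσd²): d = √[L(1−A)/(16πσT_eq⁴)].
d = √[1.22×10²⁵ × 0.38 / (16π × 5.67×10⁻⁸ × (205)⁴)] = 3.04×10¹⁰ m = 0.203 AU.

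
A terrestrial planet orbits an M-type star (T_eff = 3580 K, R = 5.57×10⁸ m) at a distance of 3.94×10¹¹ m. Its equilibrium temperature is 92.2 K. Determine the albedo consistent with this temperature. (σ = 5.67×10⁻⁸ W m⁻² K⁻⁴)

A ≈ 0.12

L = 4πR_⋆²σT_⋆⁴ = 4π(5.57×10⁸)² × 5.67×10⁻⁸ × (3580)⁴ = 3.63×10²⁵ W.
S = L/(4πd²) = 18.6 W m⁻².
From T_eq⁴ = S(1−A)/(4σ): 1−A = 4σT_eq⁴/S.
1−A = 4 × 5.67×10⁻⁸ × (92.2)⁴ / 18.6 = 0.881.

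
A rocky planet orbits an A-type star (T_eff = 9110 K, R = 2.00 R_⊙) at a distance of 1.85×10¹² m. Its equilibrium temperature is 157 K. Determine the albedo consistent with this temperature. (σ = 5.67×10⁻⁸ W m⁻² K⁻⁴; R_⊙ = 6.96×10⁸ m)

R_⋆ = 2.00 × 6.96×10⁸ = 1.39×10⁹ m.
L = 4πR_⋆²σT_⋆⁴ = 4π(1.39×10⁹)² × 5.67×10⁻⁸ × (9110)⁴ = 9.51×10²⁷ W.
S = L/(4πd²) = 221 W m⁻².
From T_eq⁴ = S(1−A)/(4σ): 1−A = 4σT_eq⁴/S.
1−A = 4 × 5.67×10⁻⁸ × (157)⁴ / 221 = 0.623.

A ≈ 0.38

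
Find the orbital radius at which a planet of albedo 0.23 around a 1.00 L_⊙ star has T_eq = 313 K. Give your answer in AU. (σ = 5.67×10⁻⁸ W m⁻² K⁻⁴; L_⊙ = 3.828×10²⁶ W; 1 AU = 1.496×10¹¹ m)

L = 1.00 × 3.828×10²⁶ = 3.83×10²⁶ W.
From T_eq⁴ = L(1−A)/(16πσd²): d = √[L(1−A)/(16πσT_eq⁴)].
d = √[3.83×10²⁶ × 0.77 / (16π × 5.67×10⁻⁸ × (313)⁴)] = 1.04×10¹¹ m = 0.694 AU.

d ≈ 0.694 AU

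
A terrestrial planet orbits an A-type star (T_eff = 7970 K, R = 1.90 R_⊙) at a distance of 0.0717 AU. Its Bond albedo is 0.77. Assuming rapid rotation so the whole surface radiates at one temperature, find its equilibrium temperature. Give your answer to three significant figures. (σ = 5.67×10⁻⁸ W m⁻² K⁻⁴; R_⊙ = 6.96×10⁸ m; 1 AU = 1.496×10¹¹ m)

T_eq ≈ 1370 K

R_⋆ = 1.90 × 6.96×10⁸ = 1.32×10⁹ m.
d = 0.0717 AU = 1.07×10¹⁰ m.
L = 4πR_⋆²σT_⋆⁴ = 4π(1.32×10⁹)² × 5.67×10⁻⁸ × (7970)⁴ = 5.03×10²⁷ W.
S = L/(4πd²) = 3.48×10⁶ W m⁻².
Energy balance: absorbed = emitted ⇒ πR²·S(1−A) = 4πR²·σT_eq⁴, so T_eq⁴ = S(1−A)/(4σ).
T_eq = [3.48×10⁶ × 0.23 / (4 × 5.67×10⁻⁸)]^(1/4) = (3.53×10¹²)^(1/4) = 1370 K.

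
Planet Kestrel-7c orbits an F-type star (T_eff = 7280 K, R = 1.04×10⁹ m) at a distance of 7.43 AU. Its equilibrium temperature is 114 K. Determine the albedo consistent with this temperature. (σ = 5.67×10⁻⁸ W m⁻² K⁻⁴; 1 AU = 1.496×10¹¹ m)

d = 7.43 AU = 1.11×10¹² m.
L = 4πR_⋆²σT_⋆⁴ = 4π(1.04×10⁹)² × 5.67×10⁻⁸ × (7280)⁴ = 2.16×10²⁷ W.
S = L/(4πd²) = 139 W m⁻².
From T_eq⁴ = S(1−A)/(4σ): 1−A = 4σT_eq⁴/S.
1−A = 4 × 5.67×10⁻⁸ × (114)⁴ / 139 = 0.275.

A ≈ 0.73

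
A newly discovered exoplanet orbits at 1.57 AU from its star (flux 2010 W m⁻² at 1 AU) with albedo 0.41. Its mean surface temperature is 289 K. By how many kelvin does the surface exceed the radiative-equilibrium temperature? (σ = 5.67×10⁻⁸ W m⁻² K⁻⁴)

S = 2010/1.57² = 815.4 W m⁻².
T_eq = [S(1−A)/(4σ)]^(1/4) = [815.4×0.59/(4×5.67×10⁻⁸)]^(1/4) = 214.6 K.
ΔT = T_surf − T_eq = 289 − 214.6.

ΔT ≈ 74.4 K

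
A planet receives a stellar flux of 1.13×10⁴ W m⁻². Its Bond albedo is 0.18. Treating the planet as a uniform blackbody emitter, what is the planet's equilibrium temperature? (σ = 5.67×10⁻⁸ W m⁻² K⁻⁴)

T_eq ≈ 450 K

Energy balance: absorbed = emitted ⇒ πR²·S(1−A) = 4πR²·σT_eq⁴, so T_eq⁴ = S(1−A)/(4σ).
T_eq = [1.13×10⁴ × 0.82 / (4 × 5.67×10⁻⁸)]^(1/4) = (4.09×10¹⁰)^(1/4) = 450 K.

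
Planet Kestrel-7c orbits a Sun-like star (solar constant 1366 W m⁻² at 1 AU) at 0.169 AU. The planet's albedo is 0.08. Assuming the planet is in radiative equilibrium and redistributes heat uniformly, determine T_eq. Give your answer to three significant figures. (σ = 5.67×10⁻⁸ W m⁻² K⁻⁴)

T_eq ≈ 664 K

Flux at 0.169 AU: S = 1366/0.169² = 4.78×10⁴ W m⁻².
Energy balance: absorbed = emitted ⇒ πR²·S(1−A) = 4πR²·σT_eq⁴, so T_eq⁴ = S(1−A)/(4σ).
T_eq = [4.78×10⁴ × 0.92 / (4 × 5.67×10⁻⁸)]^(1/4) = (1.94×10¹¹)^(1/4) = 664 K.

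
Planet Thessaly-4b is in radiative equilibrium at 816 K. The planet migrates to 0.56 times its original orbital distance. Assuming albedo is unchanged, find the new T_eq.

T_eq ≈ 1090 K

T_eq ∝ L^(1/4) · d^(−1/2).
T′ = 816 / 0.56^(1/2) = 1090 K.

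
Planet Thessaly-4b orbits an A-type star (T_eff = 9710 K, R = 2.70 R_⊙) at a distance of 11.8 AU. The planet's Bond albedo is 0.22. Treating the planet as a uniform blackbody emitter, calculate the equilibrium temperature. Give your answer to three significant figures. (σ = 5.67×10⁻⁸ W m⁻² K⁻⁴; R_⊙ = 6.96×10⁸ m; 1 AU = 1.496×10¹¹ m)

T_eq ≈ 211 K

R_⋆ = 2.70 × 6.96×10⁸ = 1.88×10⁹ m.
d = 11.8 AU = 1.77×10¹² m.
L = 4πR_⋆²σT_⋆⁴ = 4π(1.88×10⁹)² × 5.67×10⁻⁸ × (9710)⁴ = 2.24×10²⁸ W.
S = L/(4πd²) = 571 W m⁻².
Energy balance: absorbed = emitted ⇒ πR²·S(1−A) = 4πR²·σT_eq⁴, so T_eq⁴ = S(1−A)/(4σ).
T_eq = [571 × 0.78 / (4 × 5.67×10⁻⁸)]^(1/4) = (1.96×10⁹)^(1/4) = 211 K.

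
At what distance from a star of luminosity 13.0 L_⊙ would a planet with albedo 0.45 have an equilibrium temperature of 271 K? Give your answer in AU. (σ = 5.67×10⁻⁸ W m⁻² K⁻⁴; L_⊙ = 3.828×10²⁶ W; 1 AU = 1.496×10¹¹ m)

d ≈ 2.82 AU

L = 13.0 × 3.828×10²⁶ = 4.98×10²⁷ W.
From T_eq⁴ = L(1−A)/(16πσd²): d = √[L(1−A)/(16πσT_eq⁴)].
d = √[4.98×10²⁷ × 0.55 / (16π × 5.67×10⁻⁸ × (271)⁴)] = 4.22×10¹¹ m = 2.82 AU.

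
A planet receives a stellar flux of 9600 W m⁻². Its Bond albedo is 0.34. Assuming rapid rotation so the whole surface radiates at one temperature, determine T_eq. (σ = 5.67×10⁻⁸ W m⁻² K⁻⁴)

Energy balance: absorbed = emitted ⇒ πR²·S(1−A) = 4πR²·σT_eq⁴, so T_eq⁴ = S(1−A)/(4σ).
T_eq = [9600 × 0.66 / (4 × 5.67×10⁻⁸)]^(1/4) = (2.79×10¹⁰)^(1/4) = 409 K.

T_eq ≈ 409 K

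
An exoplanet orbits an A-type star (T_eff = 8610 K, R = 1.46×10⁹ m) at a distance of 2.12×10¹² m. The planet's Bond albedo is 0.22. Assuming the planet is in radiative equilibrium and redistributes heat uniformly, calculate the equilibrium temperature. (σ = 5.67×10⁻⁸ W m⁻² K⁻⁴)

T_eq ≈ 150 K

L = 4πR_⋆²σT_⋆⁴ = 4π(1.46×10⁹)² × 5.67×10⁻⁸ × (8610)⁴ = 8.35×10²⁷ W.
S = L/(4πd²) = 148 W m⁻².
Energy balance: absorbed = emitted ⇒ πR²·S(1−A) = 4πR²·σT_eq⁴, so T_eq⁴ = S(1−A)/(4σ).
T_eq = [148 × 0.78 / (4 × 5.67×10⁻⁸)]^(1/4) = (5.08×10⁸)^(1/4) = 150 K.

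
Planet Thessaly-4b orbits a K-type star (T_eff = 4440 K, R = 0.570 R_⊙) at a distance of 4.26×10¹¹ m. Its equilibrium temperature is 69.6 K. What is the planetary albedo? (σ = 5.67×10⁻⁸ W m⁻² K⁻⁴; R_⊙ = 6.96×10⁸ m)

R_⋆ = 0.570 × 6.96×10⁸ = 3.97×10⁸ m.
L = 4πR_⋆²σT_⋆⁴ = 4π(3.97×10⁸)² × 5.67×10⁻⁸ × (4440)⁴ = 4.36×10²⁵ W.
S = L/(4πd²) = 19.1 W m⁻².
From T_eq⁴ = S(1−A)/(4σ): 1−A = 4σT_eq⁴/S.
1−A = 4 × 5.67×10⁻⁸ × (69.6)⁴ / 19.1 = 0.278.

A ≈ 0.72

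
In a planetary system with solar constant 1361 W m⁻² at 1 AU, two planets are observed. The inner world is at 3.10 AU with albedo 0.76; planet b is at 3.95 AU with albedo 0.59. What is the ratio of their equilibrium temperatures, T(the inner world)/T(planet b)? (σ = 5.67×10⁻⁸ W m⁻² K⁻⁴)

T_eq = [S₀(1−A)/(4σd²)]^(1/4), so T ∝ (1−A)^(1/4) / √d.
T₁ = [1361×0.24/(4×5.67×10⁻⁸×3.10²)]^(1/4) = 110.64 K.
T₂ = [1361×0.41/(4×5.67×10⁻⁸×3.95²)]^(1/4) = 112.06 K.

T₁/T₂ ≈ 0.987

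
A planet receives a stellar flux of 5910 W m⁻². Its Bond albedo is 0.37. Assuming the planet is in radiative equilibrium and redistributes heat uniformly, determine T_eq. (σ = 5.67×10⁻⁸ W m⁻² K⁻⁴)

T_eq ≈ 358 K

Energy balance: absorbed = emitted ⇒ πR²·S(1−A) = 4πR²·σT_eq⁴, so T_eq⁴ = S(1−A)/(4σ).
T_eq = [5910 × 0.63 / (4 × 5.67×10⁻⁸)]^(1/4) = (1.64×10¹⁰)^(1/4) = 358 K.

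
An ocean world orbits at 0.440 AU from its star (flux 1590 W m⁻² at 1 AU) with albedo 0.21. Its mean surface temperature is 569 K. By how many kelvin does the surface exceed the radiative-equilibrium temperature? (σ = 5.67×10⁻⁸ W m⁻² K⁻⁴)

ΔT ≈ 157.7 K

S = 1590/0.440² = 8213 W m⁻².
T_eq = [S(1−A)/(4σ)]^(1/4) = [8213×0.79/(4×5.67×10⁻⁸)]^(1/4) = 411.3 K.
ΔT = T_surf − T_eq = 569 − 411.3.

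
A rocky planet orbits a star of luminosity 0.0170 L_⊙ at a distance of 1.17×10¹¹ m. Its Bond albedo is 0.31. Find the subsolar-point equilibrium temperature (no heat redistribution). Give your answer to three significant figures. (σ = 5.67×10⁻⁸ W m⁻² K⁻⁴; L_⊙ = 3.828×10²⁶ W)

L = 0.0170 × 3.828×10²⁶ = 6.51×10²⁴ W.
Flux: S = L/(4πd²) = 6.51×10²⁴/(4π×(1.17×10¹¹)²) = 37.8 W m⁻².
At the subsolar point the surface absorbs S(1−A) and emits σT⁴ per unit area — no factor of 4, since only the local patch is in balance.
T = [37.8 × 0.69 / 5.67×10⁻⁸]^(1/4) = (4.60×10⁸)^(1/4) = 146 K.

T_ss ≈ 146 K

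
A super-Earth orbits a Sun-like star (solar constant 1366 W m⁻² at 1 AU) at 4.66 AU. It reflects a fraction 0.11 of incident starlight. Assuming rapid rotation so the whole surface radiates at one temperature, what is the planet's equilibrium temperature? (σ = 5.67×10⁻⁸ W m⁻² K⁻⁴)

Flux at 4.66 AU: S = 1366/4.66² = 62.9 W m⁻².
Energy balance: absorbed = emitted ⇒ πR²·S(1−A) = 4πR²·σT_eq⁴, so T_eq⁴ = S(1−A)/(4σ).
T_eq = [62.9 × 0.89 / (4 × 5.67×10⁻⁸)]^(1/4) = (2.47×10⁸)^(1/4) = 125 K.

T_eq ≈ 125 K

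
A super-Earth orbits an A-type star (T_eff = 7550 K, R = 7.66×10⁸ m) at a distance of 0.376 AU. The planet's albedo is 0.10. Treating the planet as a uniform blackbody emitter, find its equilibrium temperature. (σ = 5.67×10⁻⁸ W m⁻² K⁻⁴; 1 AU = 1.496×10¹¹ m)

d = 0.376 AU = 5.62×10¹⁰ m.
L = 4πR_⋆²σT_⋆⁴ = 4π(7.66×10⁸)² × 5.67×10⁻⁸ × (7550)⁴ = 1.36×10²⁷ W.
S = L/(4πd²) = 3.42×10⁴ W m⁻².
Energy balance: absorbed = emitted ⇒ πR²·S(1−A) = 4πR²·σT_eq⁴, so T_eq⁴ = S(1−A)/(4σ).
T_eq = [3.42×10⁴ × 0.90 / (4 × 5.67×10⁻⁸)]^(1/4) = (1.36×10¹¹)^(1/4) = 607 K.

T_eq ≈ 607 K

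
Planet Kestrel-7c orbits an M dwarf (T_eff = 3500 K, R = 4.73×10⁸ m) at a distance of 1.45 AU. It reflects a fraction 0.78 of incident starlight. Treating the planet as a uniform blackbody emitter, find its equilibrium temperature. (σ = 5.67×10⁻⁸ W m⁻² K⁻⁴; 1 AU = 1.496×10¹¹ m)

d = 1.45 AU = 2.17×10¹¹ m.
L = 4πR_⋆²σT_⋆⁴ = 4π(4.73×10⁸)² × 5.67×10⁻⁸ × (3500)⁴ = 2.39×10²⁵ W.
S = L/(4πd²) = 40.5 W m⁻².
Energy balance: absorbed = emitted ⇒ πR²·S(1−A) = 4πR²·σT_eq⁴, so T_eq⁴ = S(1−A)/(4σ).
T_eq = [40.5 × 0.22 / (4 × 5.67×10⁻⁸)]^(1/4) = (3.92×10⁷)^(1/4) = 79.1 K.

T_eq ≈ 79.1 K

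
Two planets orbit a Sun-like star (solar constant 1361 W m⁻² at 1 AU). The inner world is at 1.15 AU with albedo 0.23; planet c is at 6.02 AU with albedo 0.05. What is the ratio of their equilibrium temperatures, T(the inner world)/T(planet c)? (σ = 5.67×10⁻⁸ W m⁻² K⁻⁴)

T_eq = [S₀(1−A)/(4σd²)]^(1/4), so T ∝ (1−A)^(1/4) / √d.
T₁ = [1361×0.77/(4×5.67×10⁻⁸×1.15²)]^(1/4) = 243.12 K.
T₂ = [1361×0.95/(4×5.67×10⁻⁸×6.02²)]^(1/4) = 111.99 K.

T₁/T₂ ≈ 2.171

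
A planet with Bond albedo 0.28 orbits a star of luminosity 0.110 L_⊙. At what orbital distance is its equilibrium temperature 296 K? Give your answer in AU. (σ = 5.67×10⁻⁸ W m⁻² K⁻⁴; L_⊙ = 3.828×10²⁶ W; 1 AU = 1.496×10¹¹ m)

L = 0.110 × 3.828×10²⁶ = 4.21×10²⁵ W.
From T_eq⁴ = L(1−A)/(16πσd²): d = √[L(1−A)/(16πσT_eq⁴)].
d = √[4.21×10²⁵ × 0.72 / (16π × 5.67×10⁻⁸ × (296)⁴)] = 3.72×10¹⁰ m = 0.249 AU.

d ≈ 0.249 AU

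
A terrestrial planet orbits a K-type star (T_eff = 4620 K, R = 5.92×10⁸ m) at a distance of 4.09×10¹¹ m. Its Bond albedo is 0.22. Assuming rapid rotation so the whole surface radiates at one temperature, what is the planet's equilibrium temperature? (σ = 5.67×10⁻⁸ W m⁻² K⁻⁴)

L = 4πR_⋆²σT_⋆⁴ = 4π(5.92×10⁸)² × 5.67×10⁻⁸ × (4620)⁴ = 1.14×10²⁶ W.
S = L/(4πd²) = 54.1 W m⁻².
Energy balance: absorbed = emitted ⇒ πR²·S(1−A) = 4πR²·σT_eq⁴, so T_eq⁴ = S(1−A)/(4σ).
T_eq = [54.1 × 0.78 / (4 × 5.67×10⁻⁸)]^(1/4) = (1.86×10⁸)^(1/4) = 117 K.

T_eq ≈ 117 K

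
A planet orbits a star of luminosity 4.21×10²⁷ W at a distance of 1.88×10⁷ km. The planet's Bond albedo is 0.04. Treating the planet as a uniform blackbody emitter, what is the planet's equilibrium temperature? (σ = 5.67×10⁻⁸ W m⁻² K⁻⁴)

T_eq ≈ 1420 K

d = 1.88×10⁷ km = 1.88×10¹⁰ m.
Flux: S = L/(4πd²) = 4.21×10²⁷/(4π×(1.88×10¹⁰)²) = 9.48×10⁵ W m⁻².
Energy balance: absorbed = emitted ⇒ πR²·S(1−A) = 4πR²·σT_eq⁴, so T_eq⁴ = S(1−A)/(4σ).
T_eq = [9.48×10⁵ × 0.96 / (4 × 5.67×10⁻⁸)]^(1/4) = (4.01×10¹²)^(1/4) = 1420 K.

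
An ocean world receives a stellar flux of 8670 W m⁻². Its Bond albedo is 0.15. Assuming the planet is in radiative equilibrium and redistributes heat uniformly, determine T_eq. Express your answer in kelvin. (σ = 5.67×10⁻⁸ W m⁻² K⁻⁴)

Energy balance: absorbed = emitted ⇒ πR²·S(1−A) = 4πR²·σT_eq⁴, so T_eq⁴ = S(1−A)/(4σ).
T_eq = [8670 × 0.85 / (4 × 5.67×10⁻⁸)]^(1/4) = (3.25×10¹⁰)^(1/4) = 425 K.

T_eq ≈ 425 K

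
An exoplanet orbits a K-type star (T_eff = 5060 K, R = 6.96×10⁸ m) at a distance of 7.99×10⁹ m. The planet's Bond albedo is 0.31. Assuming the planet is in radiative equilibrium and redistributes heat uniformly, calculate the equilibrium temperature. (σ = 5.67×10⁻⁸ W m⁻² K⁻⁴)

L = 4πR_⋆²σT_⋆⁴ = 4π(6.96×10⁸)² × 5.67×10⁻⁸ × (5060)⁴ = 2.26×10²⁶ W.
S = L/(4πd²) = 2.82×10⁵ W m⁻².
Energy balance: absorbed = emitted ⇒ πR²·S(1−A) = 4πR²·σT_eq⁴, so T_eq⁴ = S(1−A)/(4σ).
T_eq = [2.82×10⁵ × 0.69 / (4 × 5.67×10⁻⁸)]^(1/4) = (8.58×10¹¹)^(1/4) = 962 K.

T_eq ≈ 962 K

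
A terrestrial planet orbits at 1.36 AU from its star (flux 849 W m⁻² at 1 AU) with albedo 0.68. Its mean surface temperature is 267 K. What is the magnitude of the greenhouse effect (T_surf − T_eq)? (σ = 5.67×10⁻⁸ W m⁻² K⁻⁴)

S = 849/1.36² = 459.0 W m⁻².
T_eq = [S(1−A)/(4σ)]^(1/4) = [459.0×0.32/(4×5.67×10⁻⁸)]^(1/4) = 159.5 K.
ΔT = T_surf − T_eq = 267 − 159.5.

ΔT ≈ 107.5 K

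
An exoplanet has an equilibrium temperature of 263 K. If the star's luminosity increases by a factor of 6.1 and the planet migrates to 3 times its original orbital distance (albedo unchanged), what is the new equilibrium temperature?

T_eq ≈ 239 K

T_eq ∝ L^(1/4) · d^(−1/2).
T′ = 263 × 6.1^(1/4) / 3^(1/2) = 239 K.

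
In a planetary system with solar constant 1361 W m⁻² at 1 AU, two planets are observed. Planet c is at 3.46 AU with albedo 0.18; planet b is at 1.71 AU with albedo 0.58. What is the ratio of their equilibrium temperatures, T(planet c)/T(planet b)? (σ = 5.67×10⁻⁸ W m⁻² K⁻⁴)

T₁/T₂ ≈ 0.831

T_eq = [S₀(1−A)/(4σd²)]^(1/4), so T ∝ (1−A)^(1/4) / √d.
T₁ = [1361×0.82/(4×5.67×10⁻⁸×3.46²)]^(1/4) = 142.39 K.
T₂ = [1361×0.42/(4×5.67×10⁻⁸×1.71²)]^(1/4) = 171.34 K.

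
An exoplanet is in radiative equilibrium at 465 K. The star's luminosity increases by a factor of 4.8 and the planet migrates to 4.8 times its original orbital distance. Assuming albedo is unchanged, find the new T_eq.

T_eq ≈ 314 K

T_eq ∝ L^(1/4) · d^(−1/2).
T′ = 465 × 4.8^(1/4) / 4.8^(1/2) = 314 K.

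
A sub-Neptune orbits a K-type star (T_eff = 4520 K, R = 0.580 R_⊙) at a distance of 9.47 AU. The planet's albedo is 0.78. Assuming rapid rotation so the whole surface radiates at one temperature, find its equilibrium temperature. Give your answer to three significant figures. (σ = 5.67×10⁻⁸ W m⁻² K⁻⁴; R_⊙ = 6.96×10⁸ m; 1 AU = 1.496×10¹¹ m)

T_eq ≈ 36.9 K

R_⋆ = 0.580 × 6.96×10⁸ = 4.04×10⁸ m.
d = 9.47 AU = 1.42×10¹² m.
L = 4πR_⋆²σT_⋆⁴ = 4π(4.04×10⁸)² × 5.67×10⁻⁸ × (4520)⁴ = 4.85×10²⁵ W.
S = L/(4πd²) = 1.92 W m⁻².
Energy balance: absorbed = emitted ⇒ πR²·S(1−A) = 4πR²·σT_eq⁴, so T_eq⁴ = S(1−A)/(4σ).
T_eq = [1.92 × 0.22 / (4 × 5.67×10⁻⁸)]^(1/4) = (1.86×10⁶)^(1/4) = 36.9 K.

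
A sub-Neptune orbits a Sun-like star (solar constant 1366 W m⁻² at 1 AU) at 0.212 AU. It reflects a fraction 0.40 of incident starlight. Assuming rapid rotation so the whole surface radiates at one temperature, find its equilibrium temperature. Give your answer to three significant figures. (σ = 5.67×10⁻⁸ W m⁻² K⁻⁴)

Flux at 0.212 AU: S = 1366/0.212² = 3.04×10⁴ W m⁻².
Energy balance: absorbed = emitted ⇒ πR²·S(1−A) = 4πR²·σT_eq⁴, so T_eq⁴ = S(1−A)/(4σ).
T_eq = [3.04×10⁴ × 0.60 / (4 × 5.67×10⁻⁸)]^(1/4) = (8.04×10¹⁰)^(1/4) = 533 K.

T_eq ≈ 533 K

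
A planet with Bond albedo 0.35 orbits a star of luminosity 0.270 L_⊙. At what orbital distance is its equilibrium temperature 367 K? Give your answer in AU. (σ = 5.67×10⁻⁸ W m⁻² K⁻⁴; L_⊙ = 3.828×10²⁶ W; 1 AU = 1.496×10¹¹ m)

d ≈ 0.241 AU

L = 0.270 × 3.828×10²⁶ = 1.03×10²⁶ W.
From T_eq⁴ = L(1−A)/(16πσd²): d = √[L(1−A)/(16πσT_eq⁴)].
d = √[1.03×10²⁶ × 0.65 / (16π × 5.67×10⁻⁸ × (367)⁴)] = 3.60×10¹⁰ m = 0.241 AU.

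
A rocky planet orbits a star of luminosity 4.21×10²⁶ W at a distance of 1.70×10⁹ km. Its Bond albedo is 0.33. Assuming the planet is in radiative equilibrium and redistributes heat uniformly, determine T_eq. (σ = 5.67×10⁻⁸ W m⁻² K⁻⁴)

T_eq ≈ 76.5 K

d = 1.70×10⁹ km = 1.70×10¹² m.
Flux: S = L/(4πd²) = 4.21×10²⁶/(4π×(1.70×10¹²)²) = 11.6 W m⁻².
Energy balance: absorbed = emitted ⇒ πR²·S(1−A) = 4πR²·σT_eq⁴, so T_eq⁴ = S(1−A)/(4σ).
T_eq = [11.6 × 0.67 / (4 × 5.67×10⁻⁸)]^(1/4) = (3.42×10⁷)^(1/4) = 76.5 K.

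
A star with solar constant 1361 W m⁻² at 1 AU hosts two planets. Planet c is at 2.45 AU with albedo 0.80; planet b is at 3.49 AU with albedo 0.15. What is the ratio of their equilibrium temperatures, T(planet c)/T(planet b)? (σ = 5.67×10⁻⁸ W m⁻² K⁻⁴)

T₁/T₂ ≈ 0.831

T_eq = [S₀(1−A)/(4σd²)]^(1/4), so T ∝ (1−A)^(1/4) / √d.
T₁ = [1361×0.20/(4×5.67×10⁻⁸×2.45²)]^(1/4) = 118.91 K.
T₂ = [1361×0.85/(4×5.67×10⁻⁸×3.49²)]^(1/4) = 143.05 K.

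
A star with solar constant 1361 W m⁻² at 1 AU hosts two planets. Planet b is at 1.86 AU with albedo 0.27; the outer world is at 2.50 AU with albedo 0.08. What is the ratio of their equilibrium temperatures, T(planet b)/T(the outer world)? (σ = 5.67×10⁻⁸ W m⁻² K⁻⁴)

T_eq = [S₀(1−A)/(4σd²)]^(1/4), so T ∝ (1−A)^(1/4) / √d.
T₁ = [1361×0.73/(4×5.67×10⁻⁸×1.86²)]^(1/4) = 188.64 K.
T₂ = [1361×0.92/(4×5.67×10⁻⁸×2.50²)]^(1/4) = 172.40 K.

T₁/T₂ ≈ 1.094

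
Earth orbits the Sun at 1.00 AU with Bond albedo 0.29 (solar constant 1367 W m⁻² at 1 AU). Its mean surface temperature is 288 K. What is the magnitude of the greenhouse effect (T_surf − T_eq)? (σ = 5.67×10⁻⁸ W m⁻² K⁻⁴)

ΔT ≈ 32.2 K

S = 1367/1.00² = 1367 W m⁻².
T_eq = [S(1−A)/(4σ)]^(1/4) = [1367×0.71/(4×5.67×10⁻⁸)]^(1/4) = 255.8 K.
ΔT = T_surf − T_eq = 288 − 255.8.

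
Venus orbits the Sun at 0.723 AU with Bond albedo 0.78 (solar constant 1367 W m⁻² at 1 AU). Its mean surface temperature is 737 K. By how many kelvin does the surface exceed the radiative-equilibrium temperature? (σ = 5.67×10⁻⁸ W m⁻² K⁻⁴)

ΔT ≈ 512.6 K

S = 1367/0.723² = 2615 W m⁻².
T_eq = [S(1−A)/(4σ)]^(1/4) = [2615×0.22/(4×5.67×10⁻⁸)]^(1/4) = 224.4 K.
ΔT = T_surf − T_eq = 737 − 224.4.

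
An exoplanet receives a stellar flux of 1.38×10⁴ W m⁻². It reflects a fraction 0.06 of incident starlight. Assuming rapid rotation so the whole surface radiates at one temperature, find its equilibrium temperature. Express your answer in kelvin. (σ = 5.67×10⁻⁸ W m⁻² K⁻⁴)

Energy balance: absorbed = emitted ⇒ πR²·S(1−A) = 4πR²·σT_eq⁴, so T_eq⁴ = S(1−A)/(4σ).
T_eq = [1.38×10⁴ × 0.94 / (4 × 5.67×10⁻⁸)]^(1/4) = (5.72×10¹⁰)^(1/4) = 489 K.

T_eq ≈ 489 K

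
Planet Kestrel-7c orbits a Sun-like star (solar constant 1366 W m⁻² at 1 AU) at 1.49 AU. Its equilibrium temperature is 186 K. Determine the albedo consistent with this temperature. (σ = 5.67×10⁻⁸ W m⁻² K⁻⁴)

Flux at 1.49 AU: S = 1366/1.49² = 615 W m⁻².
From T_eq⁴ = S(1−A)/(4σ): 1−A = 4σT_eq⁴/S.
1−A = 4 × 5.67×10⁻⁸ × (186)⁴ / 615 = 0.441.

A ≈ 0.56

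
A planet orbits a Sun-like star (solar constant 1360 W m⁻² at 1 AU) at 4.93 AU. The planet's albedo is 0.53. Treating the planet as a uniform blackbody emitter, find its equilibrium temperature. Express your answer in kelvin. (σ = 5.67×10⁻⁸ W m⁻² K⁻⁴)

T_eq ≈ 104 K

Flux at 4.93 AU: S = 1360/4.93² = 56.0 W m⁻².
Energy balance: absorbed = emitted ⇒ πR²·S(1−A) = 4πR²·σT_eq⁴, so T_eq⁴ = S(1−A)/(4σ).
T_eq = [56.0 × 0.47 / (4 × 5.67×10⁻⁸)]^(1/4) = (1.16×10⁸)^(1/4) = 104 K.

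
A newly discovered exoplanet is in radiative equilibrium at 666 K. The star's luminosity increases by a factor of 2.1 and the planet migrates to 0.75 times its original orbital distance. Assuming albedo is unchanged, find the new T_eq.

T_eq ∝ L^(1/4) · d^(−1/2).
T′ = 666 × 2.1^(1/4) / 0.75^(1/2) = 926 K.

T_eq ≈ 926 K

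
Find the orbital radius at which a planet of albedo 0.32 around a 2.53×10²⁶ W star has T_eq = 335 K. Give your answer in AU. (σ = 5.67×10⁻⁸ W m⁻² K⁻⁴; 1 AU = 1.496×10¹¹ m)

d ≈ 0.463 AU

From T_eq⁴ = L(1−A)/(16πσd²): d = √[L(1−A)/(16πσT_eq⁴)].
d = √[2.53×10²⁶ × 0.68 / (16π × 5.67×10⁻⁸ × (335)⁴)] = 6.92×10¹⁰ m = 0.463 AU.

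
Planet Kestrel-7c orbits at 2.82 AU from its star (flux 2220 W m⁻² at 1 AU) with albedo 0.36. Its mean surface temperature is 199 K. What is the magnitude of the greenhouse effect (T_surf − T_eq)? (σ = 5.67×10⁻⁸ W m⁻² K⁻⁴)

S = 2220/2.82² = 279.2 W m⁻².
T_eq = [S(1−A)/(4σ)]^(1/4) = [279.2×0.64/(4×5.67×10⁻⁸)]^(1/4) = 167.5 K.
ΔT = T_surf − T_eq = 199 − 167.5.

ΔT ≈ 31.5 K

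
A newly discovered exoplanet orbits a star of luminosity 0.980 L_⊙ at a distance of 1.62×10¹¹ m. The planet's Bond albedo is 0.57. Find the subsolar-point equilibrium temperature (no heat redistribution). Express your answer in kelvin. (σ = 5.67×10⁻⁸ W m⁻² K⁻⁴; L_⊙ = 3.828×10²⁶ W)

T_ss ≈ 305 K

L = 0.980 × 3.828×10²⁶ = 3.75×10²⁶ W.
Flux: S = L/(4πd²) = 3.75×10²⁶/(4π×(1.62×10¹¹)²) = 1140 W m⁻².
At the subsolar point the surface absorbs S(1−A) and emits σT⁴ per unit area — no factor of 4, since only the local patch is in balance.
T = [1140 × 0.43 / 5.67×10⁻⁸]^(1/4) = (8.63×10⁹)^(1/4) = 305 K.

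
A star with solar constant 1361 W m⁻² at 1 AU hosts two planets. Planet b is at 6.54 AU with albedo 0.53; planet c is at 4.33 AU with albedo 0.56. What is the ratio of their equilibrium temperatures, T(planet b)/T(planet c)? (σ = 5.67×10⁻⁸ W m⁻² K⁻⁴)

T₁/T₂ ≈ 0.827

T_eq = [S₀(1−A)/(4σd²)]^(1/4), so T ∝ (1−A)^(1/4) / √d.
T₁ = [1361×0.47/(4×5.67×10⁻⁸×6.54²)]^(1/4) = 90.11 K.
T₂ = [1361×0.44/(4×5.67×10⁻⁸×4.33²)]^(1/4) = 108.94 K.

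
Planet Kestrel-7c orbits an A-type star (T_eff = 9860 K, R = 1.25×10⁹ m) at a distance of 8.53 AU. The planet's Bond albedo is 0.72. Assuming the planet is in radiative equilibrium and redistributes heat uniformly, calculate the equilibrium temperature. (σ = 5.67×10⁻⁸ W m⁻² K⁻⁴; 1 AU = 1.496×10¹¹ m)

T_eq ≈ 159 K

d = 8.53 AU = 1.28×10¹² m.
L = 4πR_⋆²σT_⋆⁴ = 4π(1.25×10⁹)² × 5.67×10⁻⁸ × (9860)⁴ = 1.05×10²⁸ W.
S = L/(4πd²) = 514 W m⁻².
Energy balance: absorbed = emitted ⇒ πR²·S(1−A) = 4πR²·σT_eq⁴, so T_eq⁴ = S(1−A)/(4σ).
T_eq = [514 × 0.28 / (4 × 5.67×10⁻⁸)]^(1/4) = (6.35×10⁸)^(1/4) = 159 K.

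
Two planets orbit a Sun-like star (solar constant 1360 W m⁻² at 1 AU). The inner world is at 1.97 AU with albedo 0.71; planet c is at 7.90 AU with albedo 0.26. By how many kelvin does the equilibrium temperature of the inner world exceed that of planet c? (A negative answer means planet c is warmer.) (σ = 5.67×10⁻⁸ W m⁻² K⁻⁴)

T_eq = [S₀(1−A)/(4σd²)]^(1/4), so T ∝ (1−A)^(1/4) / √d.
T₁ = [1360×0.29/(4×5.67×10⁻⁸×1.97²)]^(1/4) = 145.49 K.
T₂ = [1360×0.74/(4×5.67×10⁻⁸×7.90²)]^(1/4) = 91.83 K.

ΔT ≈ 53.7 K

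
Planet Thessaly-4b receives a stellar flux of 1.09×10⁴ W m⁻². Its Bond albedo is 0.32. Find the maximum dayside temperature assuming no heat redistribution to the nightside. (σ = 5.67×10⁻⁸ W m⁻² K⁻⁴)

With no redistribution each surface element balances locally: S(1−A) = σT⁴.
T = [1.09×10⁴ × 0.68 / 5.67×10⁻⁸]^(1/4) = (1.31×10¹¹)^(1/4) = 601 K.

T_ss ≈ 601 K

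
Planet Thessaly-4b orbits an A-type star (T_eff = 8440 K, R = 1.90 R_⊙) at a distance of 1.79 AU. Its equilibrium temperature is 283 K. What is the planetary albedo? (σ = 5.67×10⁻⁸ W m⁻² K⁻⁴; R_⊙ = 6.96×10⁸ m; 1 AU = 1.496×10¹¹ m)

A ≈ 0.79

R_⋆ = 1.90 × 6.96×10⁸ = 1.32×10⁹ m.
d = 1.79 AU = 2.68×10¹¹ m.
L = 4πR_⋆²σT_⋆⁴ = 4π(1.32×10⁹)² × 5.67×10⁻⁸ × (8440)⁴ = 6.32×10²⁷ W.
S = L/(4πd²) = 7020 W m⁻².
From T_eq⁴ = S(1−A)/(4σ): 1−A = 4σT_eq⁴/S.
1−A = 4 × 5.67×10⁻⁸ × (283)⁴ / 7020 = 0.207.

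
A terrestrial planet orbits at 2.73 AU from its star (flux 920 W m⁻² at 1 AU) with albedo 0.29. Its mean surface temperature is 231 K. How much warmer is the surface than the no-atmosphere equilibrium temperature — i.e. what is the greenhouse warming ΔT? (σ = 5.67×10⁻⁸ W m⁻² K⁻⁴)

S = 920/2.73² = 123.4 W m⁻².
T_eq = [S(1−A)/(4σ)]^(1/4) = [123.4×0.71/(4×5.67×10⁻⁸)]^(1/4) = 140.2 K.
ΔT = T_surf − T_eq = 231 − 140.2.

ΔT ≈ 90.8 K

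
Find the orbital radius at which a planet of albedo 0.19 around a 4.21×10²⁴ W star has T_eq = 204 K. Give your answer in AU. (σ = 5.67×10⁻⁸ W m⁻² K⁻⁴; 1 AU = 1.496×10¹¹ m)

d ≈ 0.176 AU

From T_eq⁴ = L(1−A)/(16πσd²): d = √[L(1−A)/(16πσT_eq⁴)].
d = √[4.21×10²⁴ × 0.81 / (16π × 5.67×10⁻⁸ × (204)⁴)] = 2.63×10¹⁰ m = 0.176 AU.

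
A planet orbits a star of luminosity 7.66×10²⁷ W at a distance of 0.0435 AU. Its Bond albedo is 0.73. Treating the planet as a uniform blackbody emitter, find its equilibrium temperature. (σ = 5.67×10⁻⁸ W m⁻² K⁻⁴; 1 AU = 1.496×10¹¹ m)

T_eq ≈ 2030 K

d = 0.0435 AU = 6.51×10⁹ m.
Flux: S = L/(4πd²) = 7.66×10²⁷/(4π×(6.51×10⁹)²) = 1.44×10⁷ W m⁻².
Energy balance: absorbed = emitted ⇒ πR²·S(1−A) = 4πR²·σT_eq⁴, so T_eq⁴ = S(1−A)/(4σ).
T_eq = [1.44×10⁷ × 0.27 / (4 × 5.67×10⁻⁸)]^(1/4) = (1.71×10¹³)^(1/4) = 2030 K.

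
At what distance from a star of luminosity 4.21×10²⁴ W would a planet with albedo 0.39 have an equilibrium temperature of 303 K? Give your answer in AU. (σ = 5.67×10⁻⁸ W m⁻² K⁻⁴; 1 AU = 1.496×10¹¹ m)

From T_eq⁴ = L(1−A)/(16πσd²): d = √[L(1−A)/(16πσT_eq⁴)].
d = √[4.21×10²⁴ × 0.61 / (16π × 5.67×10⁻⁸ × (303)⁴)] = 1.03×10¹⁰ m = 0.0691 AU.

d ≈ 0.0691 AU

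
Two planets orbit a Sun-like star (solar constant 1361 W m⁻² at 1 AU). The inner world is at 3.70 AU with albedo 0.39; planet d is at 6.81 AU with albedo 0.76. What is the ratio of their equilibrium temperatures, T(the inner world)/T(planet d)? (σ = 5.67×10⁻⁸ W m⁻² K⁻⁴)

T₁/T₂ ≈ 1.713

T_eq = [S₀(1−A)/(4σd²)]^(1/4), so T ∝ (1−A)^(1/4) / √d.
T₁ = [1361×0.61/(4×5.67×10⁻⁸×3.70²)]^(1/4) = 127.87 K.
T₂ = [1361×0.24/(4×5.67×10⁻⁸×6.81²)]^(1/4) = 74.65 K.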